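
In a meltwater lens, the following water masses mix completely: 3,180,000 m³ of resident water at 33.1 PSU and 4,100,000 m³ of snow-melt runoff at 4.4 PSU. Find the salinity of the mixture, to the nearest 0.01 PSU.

Total salt / total volume:
salt = 3,180,000×33.1 + 4,100,000×4.4 = 105,258,000 + 18,040,000 = 123,298,000
volume = 3,180,000 + 4,100,000 = 7,280,000 m³
S = 123,298,000 / 7,280,000 = 16.9365 PSU

16.94 PSU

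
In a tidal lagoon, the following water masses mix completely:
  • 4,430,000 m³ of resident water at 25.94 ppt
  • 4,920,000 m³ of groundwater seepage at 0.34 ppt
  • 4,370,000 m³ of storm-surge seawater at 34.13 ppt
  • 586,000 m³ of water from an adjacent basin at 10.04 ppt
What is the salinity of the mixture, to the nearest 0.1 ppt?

19.0 ppt

By conservation of dissolved salt,
salt = 4,430,000×25.94 + 4,920,000×0.34 + 4,370,000×34.13 + 586,000×10.04 = 114,914,200 + 1,672,800 + 149,148,100 + 5,883,440 = 271,618,540
volume = 4,430,000 + 4,920,000 + 4,370,000 + 586,000 = 14,306,000 m³
S = 271,618,540 / 14,306,000 = 18.986 ppt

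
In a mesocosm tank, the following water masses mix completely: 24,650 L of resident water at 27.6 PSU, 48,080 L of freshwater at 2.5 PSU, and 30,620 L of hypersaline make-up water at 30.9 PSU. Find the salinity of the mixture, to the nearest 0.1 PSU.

By conservation of dissolved salt,
salt = 24,650×27.6 + 48,080×2.5 + 30,620×30.9 = 680,340 + 120,200 + 946,158 = 1,746,698
volume = 24,650 + 48,080 + 30,620 = 103,350 L
S = 1,746,698 / 103,350 = 16.901 PSU

16.9 PSU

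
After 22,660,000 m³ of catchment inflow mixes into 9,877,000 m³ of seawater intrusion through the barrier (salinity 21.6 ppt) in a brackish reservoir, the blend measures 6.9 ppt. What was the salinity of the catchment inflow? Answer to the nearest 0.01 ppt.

Salt balance: 9,877,000×21.6 + 22,660,000×S = 32,537,000×6.9
213,343,200 + 22,660,000·S = 224,505,300
S = (224,505,300 − 213,343,200) / 22,660,000 = 0.4926 ppt

0.49 ppt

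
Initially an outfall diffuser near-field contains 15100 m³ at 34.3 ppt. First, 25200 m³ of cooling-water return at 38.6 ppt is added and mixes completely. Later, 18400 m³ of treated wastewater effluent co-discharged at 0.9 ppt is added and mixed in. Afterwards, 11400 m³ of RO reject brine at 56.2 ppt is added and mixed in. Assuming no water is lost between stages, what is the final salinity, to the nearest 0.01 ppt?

30.64 ppt

Total salt / total volume:
Initial salt = 15,100×34.3 = 517,930
After stage 1: salt = 517,930 + 25,200×38.6 = 1,490,650; volume = 40,300 m³; S = 36.989 ppt
After stage 2: salt = 1,490,650 + 18,400×0.9 = 1,507,210; volume = 58,700 m³; S = 25.676 ppt
After stage 3: salt = 1,507,210 + 11,400×56.2 = 2,147,890; volume = 70,100 m³
S = 2,147,890 / 70,100 = 30.6404 ppt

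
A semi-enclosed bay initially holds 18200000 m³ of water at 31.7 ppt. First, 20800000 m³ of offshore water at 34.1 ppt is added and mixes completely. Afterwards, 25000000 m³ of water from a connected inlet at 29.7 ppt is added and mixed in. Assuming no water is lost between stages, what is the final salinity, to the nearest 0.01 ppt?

31.70 ppt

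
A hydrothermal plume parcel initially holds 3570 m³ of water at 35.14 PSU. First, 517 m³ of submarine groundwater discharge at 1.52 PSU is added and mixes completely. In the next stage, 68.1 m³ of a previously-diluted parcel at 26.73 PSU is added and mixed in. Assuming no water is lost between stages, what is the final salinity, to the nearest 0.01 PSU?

30.82 PSU

Salt balance:
Initial salt = 3,570×35.14 = 125,449.8
After stage 1: salt = 125,449.8 + 517×1.52 = 126,235.64; volume = 4,087 m³; S = 30.887 PSU
After stage 2: salt = 126,235.64 + 68.1×26.73 = 128,055.953; volume = 4,155.1 m³
S = 128,055.953 / 4,155.1 = 30.819 PSU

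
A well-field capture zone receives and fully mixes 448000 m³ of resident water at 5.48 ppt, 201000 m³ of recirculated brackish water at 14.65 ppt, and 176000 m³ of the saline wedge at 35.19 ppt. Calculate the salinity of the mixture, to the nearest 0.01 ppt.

14.05 ppt

By conservation of dissolved salt,
salt = 448,000×5.48 + 201,000×14.65 + 176,000×35.19 = 2,455,040 + 2,944,650 + 6,193,440 = 11,593,130
volume = 448,000 + 201,000 + 176,000 = 825,000 m³
S = 11,593,130 / 825,000 = 14.0523 ppt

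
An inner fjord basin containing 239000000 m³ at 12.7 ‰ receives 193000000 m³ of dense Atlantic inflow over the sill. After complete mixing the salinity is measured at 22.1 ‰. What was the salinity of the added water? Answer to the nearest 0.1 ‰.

33.7 ‰

Salt balance: 239,000,000×12.7 + 193,000,000×S = 432,000,000×22.1
3,035,300,000 + 193,000,000·S = 9,547,200,000
S = (9,547,200,000 − 3,035,300,000) / 193,000,000 = 33.7404 ‰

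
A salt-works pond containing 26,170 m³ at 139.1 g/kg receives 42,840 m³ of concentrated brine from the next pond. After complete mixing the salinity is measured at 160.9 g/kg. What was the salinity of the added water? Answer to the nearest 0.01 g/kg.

Salt balance: 26,170×139.1 + 42,840×S = 69,010×160.9
3,640,247 + 42,840·S = 11,103,709
S = (11,103,709 − 3,640,247) / 42,840 = 174.2171 g/kg

174.22 g/kg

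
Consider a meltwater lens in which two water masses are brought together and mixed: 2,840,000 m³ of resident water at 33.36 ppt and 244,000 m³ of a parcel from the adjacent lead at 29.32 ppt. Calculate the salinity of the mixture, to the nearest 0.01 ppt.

Salt balance:
salt = 2,840,000×33.36 + 244,000×29.32 = 94,742,400 + 7,154,080 = 101,896,480
volume = 2,840,000 + 244,000 = 3,084,000 m³
S = 101,896,480 / 3,084,000 = 33.0404 ppt

33.04 ppt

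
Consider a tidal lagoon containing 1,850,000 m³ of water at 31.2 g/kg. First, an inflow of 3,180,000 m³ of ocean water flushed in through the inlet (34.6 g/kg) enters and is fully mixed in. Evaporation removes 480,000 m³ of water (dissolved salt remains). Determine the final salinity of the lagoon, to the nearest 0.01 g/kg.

36.87 g/kg

After mixing: salt = 1,850,000×31.2 + 3,180,000×34.6 = 167,748,000; volume = 5,030,000 m³
After evaporation: salt unchanged = 167,748,000; volume = 5,030,000 − 480,000 = 4,550,000 m³
S = 167,748,000 / 4,550,000 = 36.8677 g/kg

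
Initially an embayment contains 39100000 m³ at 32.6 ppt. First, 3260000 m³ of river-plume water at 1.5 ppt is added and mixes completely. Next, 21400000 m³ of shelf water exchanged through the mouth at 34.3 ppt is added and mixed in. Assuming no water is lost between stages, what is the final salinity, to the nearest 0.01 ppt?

Conserving salt mass:
Initial salt = 39,100,000×32.6 = 1,274,660,000
After stage 1: salt = 1,274,660,000 + 3,260,000×1.5 = 1,279,550,000; volume = 42,360,000 m³; S = 30.207 ppt
After stage 2: salt = 1,279,550,000 + 21,400,000×34.3 = 2,013,570,000; volume = 63,760,000 m³
S = 2,013,570,000 / 63,760,000 = 31.5805 ppt

31.58 ppt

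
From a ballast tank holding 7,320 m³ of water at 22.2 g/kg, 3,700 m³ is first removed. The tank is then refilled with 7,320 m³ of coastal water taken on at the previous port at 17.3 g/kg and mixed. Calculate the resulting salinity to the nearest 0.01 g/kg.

18.92 g/kg

Remaining after removal: 3,620 m³ at 22.2 g/kg (salt = 80,364)
After addition: salt = 80,364 + 7,320×17.3 = 207,000; volume = 10,940 m³
S = 207,000 / 10,940 = 18.9214 g/kg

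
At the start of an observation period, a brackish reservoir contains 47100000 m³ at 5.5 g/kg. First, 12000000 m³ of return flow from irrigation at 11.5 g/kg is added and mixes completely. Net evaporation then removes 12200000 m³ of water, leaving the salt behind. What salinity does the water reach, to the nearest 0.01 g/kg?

8.47 g/kg

After mixing: salt = 47,100,000×5.5 + 12,000,000×11.5 = 397,050,000; volume = 59,100,000 m³
After evaporation: salt unchanged = 397,050,000; volume = 59,100,000 − 12,200,000 = 46,900,000 m³
S = 397,050,000 / 46,900,000 = 8.4659 g/kg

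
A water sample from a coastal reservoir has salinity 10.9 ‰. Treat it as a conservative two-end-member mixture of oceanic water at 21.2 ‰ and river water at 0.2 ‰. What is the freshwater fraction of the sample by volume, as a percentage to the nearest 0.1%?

Let f be the freshwater fraction. Salt balance per unit volume:
f×0.2 + (1−f)×21.2 = 10.9
f = (21.2 − 10.9) / (21.2 − 0.2) = 10.3/21 = 0.4905

49.0%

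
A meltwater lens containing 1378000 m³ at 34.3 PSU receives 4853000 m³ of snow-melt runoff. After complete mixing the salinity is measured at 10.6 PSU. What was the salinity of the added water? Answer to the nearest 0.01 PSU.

Salt balance: 1,378,000×34.3 + 4,853,000×S = 6,231,000×10.6
47,265,400 + 4,853,000·S = 66,048,600
S = (66,048,600 − 47,265,400) / 4,853,000 = 3.8704 PSU

3.87 PSU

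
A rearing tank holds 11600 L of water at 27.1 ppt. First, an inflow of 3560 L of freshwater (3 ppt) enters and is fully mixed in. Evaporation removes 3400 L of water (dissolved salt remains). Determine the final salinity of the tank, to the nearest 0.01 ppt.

After mixing: salt = 11,600×27.1 + 3,560×3 = 325,040; volume = 15,160 L
After evaporation: salt unchanged = 325,040; volume = 15,160 − 3,400 = 11,760 L
S = 325,040 / 11,760 = 27.6395 ppt

27.64 ppt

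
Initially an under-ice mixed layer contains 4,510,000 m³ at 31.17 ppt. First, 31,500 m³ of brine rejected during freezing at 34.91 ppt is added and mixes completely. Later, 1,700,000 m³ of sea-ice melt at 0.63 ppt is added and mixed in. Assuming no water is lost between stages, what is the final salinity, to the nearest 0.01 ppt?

Conserving salt mass:
Initial salt = 4,510,000×31.17 = 140,576,700
After stage 1: salt = 140,576,700 + 31,500×34.91 = 141,676,365; volume = 4,541,500 m³; S = 31.196 ppt
After stage 2: salt = 141,676,365 + 1,700,000×0.63 = 142,747,365; volume = 6,241,500 m³
S = 142,747,365 / 6,241,500 = 22.8707 ppt

22.87 ppt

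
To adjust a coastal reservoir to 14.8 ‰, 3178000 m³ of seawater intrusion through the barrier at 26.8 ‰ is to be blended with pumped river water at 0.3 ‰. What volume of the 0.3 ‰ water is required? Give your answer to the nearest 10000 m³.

Salt balance: 3,178,000×26.8 + V×0.3 = (3,178,000+V)×14.8
85,170,400 + 0.3V = 47,034,400 + 14.8V
38,136,000 = 14.5V
V = 2,630,068.97 m³

2630000 m³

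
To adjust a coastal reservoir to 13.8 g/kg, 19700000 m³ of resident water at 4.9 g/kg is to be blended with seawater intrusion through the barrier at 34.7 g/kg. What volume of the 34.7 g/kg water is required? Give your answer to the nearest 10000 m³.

Salt balance: 19,700,000×4.9 + V×34.7 = (19,700,000+V)×13.8
96,530,000 + 34.7V = 271,860,000 + 13.8V
175,330,000 = 20.9V
V = 8,388,995.22 m³

8390000 m³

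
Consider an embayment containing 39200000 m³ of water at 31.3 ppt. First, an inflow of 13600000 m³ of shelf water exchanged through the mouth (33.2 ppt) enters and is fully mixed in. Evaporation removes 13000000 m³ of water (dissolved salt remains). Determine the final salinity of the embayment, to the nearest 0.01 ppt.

After mixing: salt = 39,200,000×31.3 + 13,600,000×33.2 = 1,678,480,000; volume = 52,800,000 m³
After evaporation: salt unchanged = 1,678,480,000; volume = 52,800,000 − 13,000,000 = 39,800,000 m³
S = 1,678,480,000 / 39,800,000 = 42.1729 ppt

42.17 ppt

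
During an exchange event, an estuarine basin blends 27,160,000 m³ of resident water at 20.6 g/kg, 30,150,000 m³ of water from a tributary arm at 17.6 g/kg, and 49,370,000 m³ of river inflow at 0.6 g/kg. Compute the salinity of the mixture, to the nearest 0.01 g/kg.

Weighted by volume,
salt = 27,160,000×20.6 + 30,150,000×17.6 + 49,370,000×0.6 = 559,496,000 + 530,640,000 + 29,622,000 = 1,119,758,000
volume = 27,160,000 + 30,150,000 + 49,370,000 = 106,680,000 m³
S = 1,119,758,000 / 106,680,000 = 10.4964 g/kg

10.50 g/kg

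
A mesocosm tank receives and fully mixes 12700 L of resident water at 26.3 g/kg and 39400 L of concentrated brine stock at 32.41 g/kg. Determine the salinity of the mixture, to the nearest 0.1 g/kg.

30.9 g/kg

Mass of salt is conserved:
salt = 12,700×26.3 + 39,400×32.41 = 334,010 + 1,276,954 = 1,610,964
volume = 12,700 + 39,400 = 52,100 L
S = 1,610,964 / 52,100 = 30.921 g/kg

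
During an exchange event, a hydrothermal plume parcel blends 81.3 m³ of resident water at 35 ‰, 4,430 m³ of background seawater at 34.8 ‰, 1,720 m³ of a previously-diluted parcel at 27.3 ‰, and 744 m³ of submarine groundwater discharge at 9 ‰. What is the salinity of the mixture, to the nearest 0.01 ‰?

Mass of salt is conserved:
salt = 81.3×35 + 4,430×34.8 + 1,720×27.3 + 744×9 = 2,845.5 + 154,164 + 46,956 + 6,696 = 210,661.5
volume = 81.3 + 4,430 + 1,720 + 744 = 6,975.3 m³
S = 210,661.5 / 6,975.3 = 30.2011 ‰

30.20 ‰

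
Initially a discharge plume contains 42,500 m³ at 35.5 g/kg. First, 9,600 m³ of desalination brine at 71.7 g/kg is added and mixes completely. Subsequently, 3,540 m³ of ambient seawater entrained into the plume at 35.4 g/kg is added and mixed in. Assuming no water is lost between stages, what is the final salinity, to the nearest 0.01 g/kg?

41.74 g/kg

By conservation of dissolved salt,
Initial salt = 42,500×35.5 = 1,508,750
After stage 1: salt = 1,508,750 + 9,600×71.7 = 2,197,070; volume = 52,100 m³; S = 42.17 g/kg
After stage 2: salt = 2,197,070 + 3,540×35.4 = 2,322,386; volume = 55,640 m³
S = 2,322,386 / 55,640 = 41.7395 g/kg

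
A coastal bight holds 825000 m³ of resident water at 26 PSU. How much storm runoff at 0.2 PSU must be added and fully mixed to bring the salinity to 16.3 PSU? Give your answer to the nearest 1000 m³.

Salt balance: 825,000×26 + V×0.2 = (825,000+V)×16.3
21,450,000 + 0.2V = 13,447,500 + 16.3V
8,002,500 = 16.1V
V = 497,049.69 m³

497000 m³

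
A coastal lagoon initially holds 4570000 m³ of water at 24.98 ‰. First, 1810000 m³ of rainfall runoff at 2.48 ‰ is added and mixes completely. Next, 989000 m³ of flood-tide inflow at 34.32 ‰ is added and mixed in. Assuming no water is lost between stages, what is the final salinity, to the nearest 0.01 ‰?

20.71 ‰

Salt balance:
Initial salt = 4,570,000×24.98 = 114,158,600
After stage 1: salt = 114,158,600 + 1,810,000×2.48 = 118,647,400; volume = 6,380,000 m³; S = 18.597 ‰
After stage 2: salt = 118,647,400 + 989,000×34.32 = 152,589,880; volume = 7,369,000 m³
S = 152,589,880 / 7,369,000 = 20.707 ‰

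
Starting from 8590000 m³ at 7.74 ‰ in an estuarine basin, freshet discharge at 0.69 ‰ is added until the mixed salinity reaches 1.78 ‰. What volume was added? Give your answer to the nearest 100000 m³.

47000000 m³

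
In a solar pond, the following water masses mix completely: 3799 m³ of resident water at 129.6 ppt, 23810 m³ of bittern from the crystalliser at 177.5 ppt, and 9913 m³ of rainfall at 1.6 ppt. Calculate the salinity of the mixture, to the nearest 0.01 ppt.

126.18 ppt

Conserving salt mass:
salt = 3,799×129.6 + 23,810×177.5 + 9,913×1.6 = 492,350.4 + 4,226,275 + 15,860.8 = 4,734,486.2
volume = 3,799 + 23,810 + 9,913 = 37,522 m³
S = 4,734,486.2 / 37,522 = 126.1789 ppt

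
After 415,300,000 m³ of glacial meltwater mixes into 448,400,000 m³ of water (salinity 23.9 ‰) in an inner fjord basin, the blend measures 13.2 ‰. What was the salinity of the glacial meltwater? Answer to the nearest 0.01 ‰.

1.65 ‰

Salt balance: 448,400,000×23.9 + 415,300,000×S = 863,700,000×13.2
10,716,760,000 + 415,300,000·S = 11,400,840,000
S = (11,400,840,000 − 10,716,760,000) / 415,300,000 = 1.6472 ‰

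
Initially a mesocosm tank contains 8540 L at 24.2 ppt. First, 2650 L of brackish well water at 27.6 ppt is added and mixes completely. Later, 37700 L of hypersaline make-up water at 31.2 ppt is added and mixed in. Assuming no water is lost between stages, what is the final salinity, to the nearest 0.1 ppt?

By conservation of dissolved salt,
Initial salt = 8,540×24.2 = 206,668
After stage 1: salt = 206,668 + 2,650×27.6 = 279,808; volume = 11,190 L; S = 25.005 ppt
After stage 2: salt = 279,808 + 37,700×31.2 = 1,456,048; volume = 48,890 L
S = 1,456,048 / 48,890 = 29.7821 ppt

29.8 ppt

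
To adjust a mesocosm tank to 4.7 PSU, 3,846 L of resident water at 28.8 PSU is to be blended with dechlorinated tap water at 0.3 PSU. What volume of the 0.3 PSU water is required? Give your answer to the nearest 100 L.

Salt balance: 3,846×28.8 + V×0.3 = (3,846+V)×4.7
110,764.8 + 0.3V = 18,076.2 + 4.7V
92,688.6 = 4.4V
V = 21,065.59 L

21100 L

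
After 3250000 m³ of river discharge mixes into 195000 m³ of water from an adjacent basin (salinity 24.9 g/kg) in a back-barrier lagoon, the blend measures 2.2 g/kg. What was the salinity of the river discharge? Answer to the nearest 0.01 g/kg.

Salt balance: 195,000×24.9 + 3,250,000×S = 3,445,000×2.2
4,855,500 + 3,250,000·S = 7,579,000
S = (7,579,000 − 4,855,500) / 3,250,000 = 0.838 g/kg

0.84 g/kg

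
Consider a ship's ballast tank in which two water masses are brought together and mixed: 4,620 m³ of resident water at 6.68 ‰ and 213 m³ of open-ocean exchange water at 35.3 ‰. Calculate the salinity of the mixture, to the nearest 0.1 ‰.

Weighted by volume,
salt = 4,620×6.68 + 213×35.3 = 30,861.6 + 7,518.9 = 38,380.5
volume = 4,620 + 213 = 4,833 m³
S = 38,380.5 / 4,833 = 7.941 ‰

7.9 ‰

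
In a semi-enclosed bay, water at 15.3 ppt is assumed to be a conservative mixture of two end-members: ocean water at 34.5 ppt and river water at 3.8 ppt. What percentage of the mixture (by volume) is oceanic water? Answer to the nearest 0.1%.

Let g be the oceanic fraction. Salt balance per unit volume:
g×34.5 + (1−g)×3.8 = 15.3
g = (15.3 − 3.8) / (34.5 − 3.8) = 11.5/30.7 = 0.3746

37.5%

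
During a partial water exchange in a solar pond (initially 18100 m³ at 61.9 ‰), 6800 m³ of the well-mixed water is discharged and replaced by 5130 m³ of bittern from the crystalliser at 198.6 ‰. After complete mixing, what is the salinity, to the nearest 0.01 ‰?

Remaining after removal: 11,300 m³ at 61.9 ‰ (salt = 699,470)
After addition: salt = 699,470 + 5,130×198.6 = 1,718,288; volume = 16,430 m³
S = 1,718,288 / 16,430 = 104.5823 ‰

104.58 ‰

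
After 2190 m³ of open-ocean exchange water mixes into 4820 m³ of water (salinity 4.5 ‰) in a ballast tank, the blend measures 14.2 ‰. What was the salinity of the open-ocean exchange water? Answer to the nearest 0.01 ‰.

35.55 ‰

Salt balance: 4,820×4.5 + 2,190×S = 7,010×14.2
21,690 + 2,190·S = 99,542
S = (99,542 − 21,690) / 2,190 = 35.5489 ‰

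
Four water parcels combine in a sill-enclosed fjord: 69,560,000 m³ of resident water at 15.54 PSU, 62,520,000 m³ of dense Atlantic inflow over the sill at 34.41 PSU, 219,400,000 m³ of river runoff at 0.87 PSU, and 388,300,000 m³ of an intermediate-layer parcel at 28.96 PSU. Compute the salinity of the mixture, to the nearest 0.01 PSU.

19.83 PSU

Total salt / total volume:
salt = 69,560,000×15.54 + 62,520,000×34.41 + 219,400,000×0.87 + 388,300,000×28.96 = 1,080,962,400 + 2,151,313,200 + 190,878,000 + 11,245,168,000 = 14,668,321,600
volume = 69,560,000 + 62,520,000 + 219,400,000 + 388,300,000 = 739,780,000 m³
S = 14,668,321,600 / 739,780,000 = 19.828 PSU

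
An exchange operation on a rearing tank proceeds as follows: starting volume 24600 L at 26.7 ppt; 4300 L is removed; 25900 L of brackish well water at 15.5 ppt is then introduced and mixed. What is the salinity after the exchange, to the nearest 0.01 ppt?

20.42 ppt

Remaining after removal: 20,300 L at 26.7 ppt (salt = 542,010)
After addition: salt = 542,010 + 25,900×15.5 = 943,460; volume = 46,200 L
S = 943,460 / 46,200 = 20.4212 ppt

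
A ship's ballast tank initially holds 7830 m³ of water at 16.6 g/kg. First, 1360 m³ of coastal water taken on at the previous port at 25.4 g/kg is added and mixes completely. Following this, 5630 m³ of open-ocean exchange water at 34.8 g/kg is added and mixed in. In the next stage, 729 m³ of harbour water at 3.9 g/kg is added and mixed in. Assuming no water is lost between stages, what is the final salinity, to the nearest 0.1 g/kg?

23.4 g/kg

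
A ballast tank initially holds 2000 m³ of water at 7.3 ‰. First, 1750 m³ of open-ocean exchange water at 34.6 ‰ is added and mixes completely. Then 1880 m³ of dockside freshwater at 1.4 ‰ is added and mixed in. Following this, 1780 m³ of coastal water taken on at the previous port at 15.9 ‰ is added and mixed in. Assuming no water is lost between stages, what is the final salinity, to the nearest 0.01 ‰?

14.32 ‰

By conservation of dissolved salt,
Initial salt = 2,000×7.3 = 14,600
After stage 1: salt = 14,600 + 1,750×34.6 = 75,150; volume = 3,750 m³; S = 20.04 ‰
After stage 2: salt = 75,150 + 1,880×1.4 = 77,782; volume = 5,630 m³; S = 13.816 ‰
After stage 3: salt = 77,782 + 1,780×15.9 = 106,084; volume = 7,410 m³
S = 106,084 / 7,410 = 14.3163 ‰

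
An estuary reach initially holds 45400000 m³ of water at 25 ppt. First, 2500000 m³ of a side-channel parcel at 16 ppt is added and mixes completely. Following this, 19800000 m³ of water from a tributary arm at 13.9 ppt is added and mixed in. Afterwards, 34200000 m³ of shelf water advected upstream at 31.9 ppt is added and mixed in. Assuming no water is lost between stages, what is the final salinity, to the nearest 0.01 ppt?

Weighted by volume,
Initial salt = 45,400,000×25 = 1,135,000,000
After stage 1: salt = 1,135,000,000 + 2,500,000×16 = 1,175,000,000; volume = 47,900,000 m³; S = 24.53 ppt
After stage 2: salt = 1,175,000,000 + 19,800,000×13.9 = 1,450,220,000; volume = 67,700,000 m³; S = 21.421 ppt
After stage 3: salt = 1,450,220,000 + 34,200,000×31.9 = 2,541,200,000; volume = 101,900,000 m³
S = 2,541,200,000 / 101,900,000 = 24.9382 ppt

24.94 ppt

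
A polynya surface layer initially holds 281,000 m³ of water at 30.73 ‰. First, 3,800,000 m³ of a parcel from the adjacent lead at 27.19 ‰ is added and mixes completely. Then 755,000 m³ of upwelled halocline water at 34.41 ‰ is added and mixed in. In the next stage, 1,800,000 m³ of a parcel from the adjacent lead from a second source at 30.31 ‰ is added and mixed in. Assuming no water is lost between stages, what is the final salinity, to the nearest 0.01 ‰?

Salt balance:
Initial salt = 281,000×30.73 = 8,635,130
After stage 1: salt = 8,635,130 + 3,800,000×27.19 = 111,957,130; volume = 4,081,000 m³; S = 27.434 ‰
After stage 2: salt = 111,957,130 + 755,000×34.41 = 137,936,680; volume = 4,836,000 m³; S = 28.523 ‰
After stage 3: salt = 137,936,680 + 1,800,000×30.31 = 192,494,680; volume = 6,636,000 m³
S = 192,494,680 / 6,636,000 = 29.0076 ‰

29.01 ‰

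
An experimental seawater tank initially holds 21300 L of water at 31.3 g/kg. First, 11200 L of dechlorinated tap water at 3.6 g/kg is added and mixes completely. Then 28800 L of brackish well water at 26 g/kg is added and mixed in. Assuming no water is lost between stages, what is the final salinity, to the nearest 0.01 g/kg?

23.75 g/kg

By conservation of dissolved salt,
Initial salt = 21,300×31.3 = 666,690
After stage 1: salt = 666,690 + 11,200×3.6 = 707,010; volume = 32,500 L; S = 21.754 g/kg
After stage 2: salt = 707,010 + 28,800×26 = 1,455,810; volume = 61,300 L
S = 1,455,810 / 61,300 = 23.7489 g/kg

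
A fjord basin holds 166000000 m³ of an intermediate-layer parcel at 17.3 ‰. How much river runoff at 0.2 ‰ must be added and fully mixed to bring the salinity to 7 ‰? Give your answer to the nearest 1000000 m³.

Salt balance: 166,000,000×17.3 + V×0.2 = (166,000,000+V)×7
2,871,800,000 + 0.2V = 1,162,000,000 + 7V
1,709,800,000 = 6.8V
V = 251,441,176.47 m³

251000000 m³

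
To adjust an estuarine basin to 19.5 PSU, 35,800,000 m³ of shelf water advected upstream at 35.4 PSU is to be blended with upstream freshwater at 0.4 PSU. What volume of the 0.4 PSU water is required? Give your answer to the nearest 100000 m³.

Salt balance: 35,800,000×35.4 + V×0.4 = (35,800,000+V)×19.5
1,267,320,000 + 0.4V = 698,100,000 + 19.5V
569,220,000 = 19.1V
V = 29,802,094.24 m³

29800000 m³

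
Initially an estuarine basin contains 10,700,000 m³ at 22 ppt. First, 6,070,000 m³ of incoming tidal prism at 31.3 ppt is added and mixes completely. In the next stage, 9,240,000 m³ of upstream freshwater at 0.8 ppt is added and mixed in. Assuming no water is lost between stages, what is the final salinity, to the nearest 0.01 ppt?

16.64 ppt

Salt balance:
Initial salt = 10,700,000×22 = 235,400,000
After stage 1: salt = 235,400,000 + 6,070,000×31.3 = 425,391,000; volume = 16,770,000 m³; S = 25.366 ppt
After stage 2: salt = 425,391,000 + 9,240,000×0.8 = 432,783,000; volume = 26,010,000 m³
S = 432,783,000 / 26,010,000 = 16.6391 ppt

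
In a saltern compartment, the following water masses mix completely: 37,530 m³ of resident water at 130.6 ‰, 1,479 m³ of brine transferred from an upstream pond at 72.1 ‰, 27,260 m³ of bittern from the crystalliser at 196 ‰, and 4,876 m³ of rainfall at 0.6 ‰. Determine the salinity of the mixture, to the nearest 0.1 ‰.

By conservation of dissolved salt,
salt = 37,530×130.6 + 1,479×72.1 + 27,260×196 + 4,876×0.6 = 4,901,418 + 106,635.9 + 5,342,960 + 2,925.6 = 10,353,939.5
volume = 37,530 + 1,479 + 27,260 + 4,876 = 71,145 m³
S = 10,353,939.5 / 71,145 = 145.533 ‰

145.5 ‰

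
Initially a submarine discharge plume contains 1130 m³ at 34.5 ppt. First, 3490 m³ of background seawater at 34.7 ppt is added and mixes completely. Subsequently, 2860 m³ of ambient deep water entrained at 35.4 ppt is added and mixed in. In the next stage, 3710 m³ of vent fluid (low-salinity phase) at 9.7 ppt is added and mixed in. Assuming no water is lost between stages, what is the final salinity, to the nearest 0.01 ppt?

26.57 ppt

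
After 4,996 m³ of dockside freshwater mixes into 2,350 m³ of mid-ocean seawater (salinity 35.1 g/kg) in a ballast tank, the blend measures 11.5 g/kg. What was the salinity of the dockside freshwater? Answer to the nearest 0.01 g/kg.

Salt balance: 2,350×35.1 + 4,996×S = 7,346×11.5
82,485 + 4,996·S = 84,479
S = (84,479 − 82,485) / 4,996 = 0.3991 g/kg

0.40 g/kg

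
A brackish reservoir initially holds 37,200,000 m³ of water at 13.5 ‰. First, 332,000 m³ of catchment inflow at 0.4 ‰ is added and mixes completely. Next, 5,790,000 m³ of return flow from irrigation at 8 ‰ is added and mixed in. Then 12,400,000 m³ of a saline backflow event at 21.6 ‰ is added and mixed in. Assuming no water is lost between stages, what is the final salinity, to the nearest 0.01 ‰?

14.65 ‰

By conservation of dissolved salt,
Initial salt = 37,200,000×13.5 = 502,200,000
After stage 1: salt = 502,200,000 + 332,000×0.4 = 502,332,800; volume = 37,532,000 m³; S = 13.384 ‰
After stage 2: salt = 502,332,800 + 5,790,000×8 = 548,652,800; volume = 43,322,000 m³; S = 12.665 ‰
After stage 3: salt = 548,652,800 + 12,400,000×21.6 = 816,492,800; volume = 55,722,000 m³
S = 816,492,800 / 55,722,000 = 14.653 ‰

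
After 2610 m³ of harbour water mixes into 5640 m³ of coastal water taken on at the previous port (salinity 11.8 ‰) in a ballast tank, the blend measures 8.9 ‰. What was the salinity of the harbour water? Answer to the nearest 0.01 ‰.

Salt balance: 5,640×11.8 + 2,610×S = 8,250×8.9
66,552 + 2,610·S = 73,425
S = (73,425 − 66,552) / 2,610 = 2.6333 ‰

2.63 ‰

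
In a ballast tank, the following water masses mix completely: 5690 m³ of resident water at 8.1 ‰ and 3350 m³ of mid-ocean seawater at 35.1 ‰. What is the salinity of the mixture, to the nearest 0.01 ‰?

Salt balance:
salt = 5,690×8.1 + 3,350×35.1 = 46,089 + 117,585 = 163,674
volume = 5,690 + 3,350 = 9,040 m³
S = 163,674 / 9,040 = 18.1055 ‰

18.11 ‰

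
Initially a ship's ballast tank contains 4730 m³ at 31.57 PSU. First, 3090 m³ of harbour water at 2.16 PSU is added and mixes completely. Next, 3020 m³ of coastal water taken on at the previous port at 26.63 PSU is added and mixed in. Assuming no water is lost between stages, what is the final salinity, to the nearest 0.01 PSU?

21.81 PSU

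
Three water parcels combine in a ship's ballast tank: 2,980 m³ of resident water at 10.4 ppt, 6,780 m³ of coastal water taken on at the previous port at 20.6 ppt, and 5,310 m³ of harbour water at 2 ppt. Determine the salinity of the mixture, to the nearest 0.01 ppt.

Salt balance:
salt = 2,980×10.4 + 6,780×20.6 + 5,310×2 = 30,992 + 139,668 + 10,620 = 181,280
volume = 2,980 + 6,780 + 5,310 = 15,070 m³
S = 181,280 / 15,070 = 12.0292 ppt

12.03 ppt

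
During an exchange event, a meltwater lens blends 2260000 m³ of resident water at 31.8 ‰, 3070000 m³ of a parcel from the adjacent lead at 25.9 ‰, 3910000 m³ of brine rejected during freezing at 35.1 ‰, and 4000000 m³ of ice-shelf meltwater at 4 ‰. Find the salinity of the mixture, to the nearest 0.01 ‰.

23.01 ‰

Salt balance:
salt = 2,260,000×31.8 + 3,070,000×25.9 + 3,910,000×35.1 + 4,000,000×4 = 71,868,000 + 79,513,000 + 137,241,000 + 16,000,000 = 304,622,000
volume = 2,260,000 + 3,070,000 + 3,910,000 + 4,000,000 = 13,240,000 m³
S = 304,622,000 / 13,240,000 = 23.0077 ‰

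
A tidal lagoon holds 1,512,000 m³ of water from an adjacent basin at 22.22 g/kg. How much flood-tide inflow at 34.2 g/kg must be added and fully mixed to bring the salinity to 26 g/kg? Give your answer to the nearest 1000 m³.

Salt balance: 1,512,000×22.22 + V×34.2 = (1,512,000+V)×26
33,596,640 + 34.2V = 39,312,000 + 26V
5,715,360 = 8.2V
V = 696,995.12 m³

697000 m³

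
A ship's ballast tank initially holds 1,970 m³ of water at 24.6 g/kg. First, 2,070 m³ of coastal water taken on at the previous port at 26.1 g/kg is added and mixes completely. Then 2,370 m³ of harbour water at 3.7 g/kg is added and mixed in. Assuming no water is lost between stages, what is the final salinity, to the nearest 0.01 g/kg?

17.36 g/kg

Salt balance:
Initial salt = 1,970×24.6 = 48,462
After stage 1: salt = 48,462 + 2,070×26.1 = 102,489; volume = 4,040 m³; S = 25.369 g/kg
After stage 2: salt = 102,489 + 2,370×3.7 = 111,258; volume = 6,410 m³
S = 111,258 / 6,410 = 17.3569 g/kg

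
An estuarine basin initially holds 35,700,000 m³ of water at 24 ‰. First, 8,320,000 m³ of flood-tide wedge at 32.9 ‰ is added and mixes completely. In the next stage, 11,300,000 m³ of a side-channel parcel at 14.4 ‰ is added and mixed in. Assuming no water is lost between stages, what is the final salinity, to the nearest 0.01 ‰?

Conserving salt mass:
Initial salt = 35,700,000×24 = 856,800,000
After stage 1: salt = 856,800,000 + 8,320,000×32.9 = 1,130,528,000; volume = 44,020,000 m³; S = 25.682 ‰
After stage 2: salt = 1,130,528,000 + 11,300,000×14.4 = 1,293,248,000; volume = 55,320,000 m³
S = 1,293,248,000 / 55,320,000 = 23.3776 ‰

23.38 ‰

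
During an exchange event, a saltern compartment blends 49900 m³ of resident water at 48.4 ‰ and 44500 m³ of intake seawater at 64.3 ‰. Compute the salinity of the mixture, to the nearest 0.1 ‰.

By conservation of dissolved salt,
salt = 49,900×48.4 + 44,500×64.3 = 2,415,160 + 2,861,350 = 5,276,510
volume = 49,900 + 44,500 = 94,400 m³
S = 5,276,510 / 94,400 = 55.895 ‰

55.9 ‰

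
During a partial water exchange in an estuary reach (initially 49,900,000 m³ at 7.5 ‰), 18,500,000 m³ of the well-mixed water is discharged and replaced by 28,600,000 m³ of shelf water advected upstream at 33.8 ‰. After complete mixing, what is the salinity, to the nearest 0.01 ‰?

Remaining after removal: 31,400,000 m³ at 7.5 ‰ (salt = 235,500,000)
After addition: salt = 235,500,000 + 28,600,000×33.8 = 1,202,180,000; volume = 60,000,000 m³
S = 1,202,180,000 / 60,000,000 = 20.0363 ‰

20.04 ‰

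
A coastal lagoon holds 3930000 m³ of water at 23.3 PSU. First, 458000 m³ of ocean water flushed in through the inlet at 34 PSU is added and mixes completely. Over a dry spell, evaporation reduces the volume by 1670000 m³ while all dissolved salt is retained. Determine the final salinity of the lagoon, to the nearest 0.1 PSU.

39.4 PSU

After mixing: salt = 3,930,000×23.3 + 458,000×34 = 107,141,000; volume = 4,388,000 m³
After evaporation: salt unchanged = 107,141,000; volume = 4,388,000 − 1,670,000 = 2,718,000 m³
S = 107,141,000 / 2,718,000 = 39.4191 PSU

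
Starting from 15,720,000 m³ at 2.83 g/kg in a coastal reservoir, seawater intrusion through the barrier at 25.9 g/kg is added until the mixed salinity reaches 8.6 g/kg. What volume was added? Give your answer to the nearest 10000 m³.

5240000 m³

Salt balance: 15,720,000×2.83 + V×25.9 = (15,720,000+V)×8.6
44,487,600 + 25.9V = 135,192,000 + 8.6V
90,704,400 = 17.3V
V = 5,243,028.9 m³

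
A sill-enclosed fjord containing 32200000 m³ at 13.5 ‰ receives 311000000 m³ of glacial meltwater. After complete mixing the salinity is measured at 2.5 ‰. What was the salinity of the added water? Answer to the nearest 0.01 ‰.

Salt balance: 32,200,000×13.5 + 311,000,000×S = 343,200,000×2.5
434,700,000 + 311,000,000·S = 858,000,000
S = (858,000,000 − 434,700,000) / 311,000,000 = 1.3611 ‰

1.36 ‰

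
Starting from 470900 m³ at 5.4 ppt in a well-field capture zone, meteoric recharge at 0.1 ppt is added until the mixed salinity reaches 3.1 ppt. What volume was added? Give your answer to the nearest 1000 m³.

Salt balance: 470,900×5.4 + V×0.1 = (470,900+V)×3.1
2,542,860 + 0.1V = 1,459,790 + 3.1V
1,083,070 = 3V
V = 361,023.33 m³

361000 m³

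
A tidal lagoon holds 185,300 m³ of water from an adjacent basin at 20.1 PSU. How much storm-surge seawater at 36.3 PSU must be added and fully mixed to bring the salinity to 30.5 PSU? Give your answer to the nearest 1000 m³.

332000 m³

Salt balance: 185,300×20.1 + V×36.3 = (185,300+V)×30.5
3,724,530 + 36.3V = 5,651,650 + 30.5V
1,927,120 = 5.8V
V = 332,262.07 m³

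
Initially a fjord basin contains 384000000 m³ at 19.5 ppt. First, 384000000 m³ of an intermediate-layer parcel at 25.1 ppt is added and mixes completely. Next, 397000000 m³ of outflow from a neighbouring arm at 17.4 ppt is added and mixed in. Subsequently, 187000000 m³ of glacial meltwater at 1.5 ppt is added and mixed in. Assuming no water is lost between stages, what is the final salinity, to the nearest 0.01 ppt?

Mass of salt is conserved:
Initial salt = 384,000,000×19.5 = 7,488,000,000
After stage 1: salt = 7,488,000,000 + 384,000,000×25.1 = 17,126,400,000; volume = 768,000,000 m³; S = 22.3 ppt
After stage 2: salt = 17,126,400,000 + 397,000,000×17.4 = 24,034,200,000; volume = 1,165,000,000 m³; S = 20.63 ppt
After stage 3: salt = 24,034,200,000 + 187,000,000×1.5 = 24,314,700,000; volume = 1,352,000,000 m³
S = 24,314,700,000 / 1,352,000,000 = 17.9842 ppt

17.98 ppt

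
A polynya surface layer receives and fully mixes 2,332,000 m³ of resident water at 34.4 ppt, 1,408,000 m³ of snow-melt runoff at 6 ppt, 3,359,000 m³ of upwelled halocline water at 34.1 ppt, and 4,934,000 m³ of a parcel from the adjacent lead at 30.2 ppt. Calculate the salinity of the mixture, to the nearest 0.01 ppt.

Conserving salt mass:
salt = 2,332,000×34.4 + 1,408,000×6 + 3,359,000×34.1 + 4,934,000×30.2 = 80,220,800 + 8,448,000 + 114,541,900 + 149,006,800 = 352,217,500
volume = 2,332,000 + 1,408,000 + 3,359,000 + 4,934,000 = 12,033,000 m³
S = 352,217,500 / 12,033,000 = 29.271 ppt

29.27 ppt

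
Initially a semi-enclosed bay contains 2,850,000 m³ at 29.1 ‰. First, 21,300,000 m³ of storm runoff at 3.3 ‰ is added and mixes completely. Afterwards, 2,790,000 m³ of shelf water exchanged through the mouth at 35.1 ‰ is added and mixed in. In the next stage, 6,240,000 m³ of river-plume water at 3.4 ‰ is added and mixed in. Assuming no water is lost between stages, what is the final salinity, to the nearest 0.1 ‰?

By conservation of dissolved salt,
Initial salt = 2,850,000×29.1 = 82,935,000
After stage 1: salt = 82,935,000 + 21,300,000×3.3 = 153,225,000; volume = 24,150,000 m³; S = 6.345 ‰
After stage 2: salt = 153,225,000 + 2,790,000×35.1 = 251,154,000; volume = 26,940,000 m³; S = 9.323 ‰
After stage 3: salt = 251,154,000 + 6,240,000×3.4 = 272,370,000; volume = 33,180,000 m³
S = 272,370,000 / 33,180,000 = 8.2089 ‰

8.2 ‰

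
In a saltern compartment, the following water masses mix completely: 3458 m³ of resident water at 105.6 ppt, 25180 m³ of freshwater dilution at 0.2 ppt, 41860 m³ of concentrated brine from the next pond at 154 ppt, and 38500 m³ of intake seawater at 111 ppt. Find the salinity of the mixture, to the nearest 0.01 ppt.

Weighted by volume,
salt = 3,458×105.6 + 25,180×0.2 + 41,860×154 + 38,500×111 = 365,164.8 + 5,036 + 6,446,440 + 4,273,500 = 11,090,140.8
volume = 3,458 + 25,180 + 41,860 + 38,500 = 108,998 m³
S = 11,090,140.8 / 108,998 = 101.7463 ppt

101.75 ppt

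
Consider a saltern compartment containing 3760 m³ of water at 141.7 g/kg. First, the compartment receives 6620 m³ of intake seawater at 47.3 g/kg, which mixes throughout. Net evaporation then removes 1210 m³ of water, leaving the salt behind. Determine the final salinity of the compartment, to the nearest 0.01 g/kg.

92.25 g/kg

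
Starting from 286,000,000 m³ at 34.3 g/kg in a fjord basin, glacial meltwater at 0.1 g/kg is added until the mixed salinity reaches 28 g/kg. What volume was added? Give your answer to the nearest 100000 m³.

64600000 m³

Salt balance: 286,000,000×34.3 + V×0.1 = (286,000,000+V)×28
9,809,800,000 + 0.1V = 8,008,000,000 + 28V
1,801,800,000 = 27.9V
V = 64,580,645.16 m³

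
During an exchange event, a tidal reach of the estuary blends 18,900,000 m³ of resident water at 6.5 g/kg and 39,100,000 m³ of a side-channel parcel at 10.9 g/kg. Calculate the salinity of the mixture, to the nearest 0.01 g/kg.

9.47 g/kg

Mass of salt is conserved:
salt = 18,900,000×6.5 + 39,100,000×10.9 = 122,850,000 + 426,190,000 = 549,040,000
volume = 18,900,000 + 39,100,000 = 58,000,000 m³
S = 549,040,000 / 58,000,000 = 9.4662 g/kg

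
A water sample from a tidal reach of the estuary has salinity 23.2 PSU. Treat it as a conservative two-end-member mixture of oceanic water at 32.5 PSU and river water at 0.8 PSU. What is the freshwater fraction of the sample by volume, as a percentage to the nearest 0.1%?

29.3%

Let f be the freshwater fraction. Salt balance per unit volume:
f×0.8 + (1−f)×32.5 = 23.2
f = (32.5 − 23.2) / (32.5 − 0.8) = 9.3/31.7 = 0.2934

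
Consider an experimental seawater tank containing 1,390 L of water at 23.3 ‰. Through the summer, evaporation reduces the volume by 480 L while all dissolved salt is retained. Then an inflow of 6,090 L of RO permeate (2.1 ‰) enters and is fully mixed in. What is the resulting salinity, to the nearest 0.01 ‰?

After evaporation: salt = 1,390×23.3 = 32,387; volume = 1,390 − 480 = 910 L
After mixing: salt = 32,387 + 6,090×2.1 = 45,176; volume = 910 + 6,090 = 7,000 L
S = 45,176 / 7,000 = 6.4537 ‰

6.45 ‰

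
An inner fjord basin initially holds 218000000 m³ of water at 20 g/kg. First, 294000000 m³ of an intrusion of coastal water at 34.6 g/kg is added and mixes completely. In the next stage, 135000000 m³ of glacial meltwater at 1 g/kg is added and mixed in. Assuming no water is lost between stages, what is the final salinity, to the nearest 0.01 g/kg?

22.67 g/kg

Mass of salt is conserved:
Initial salt = 218,000,000×20 = 4,360,000,000
After stage 1: salt = 4,360,000,000 + 294,000,000×34.6 = 14,532,400,000; volume = 512,000,000 m³; S = 28.384 g/kg
After stage 2: salt = 14,532,400,000 + 135,000,000×1 = 14,667,400,000; volume = 647,000,000 m³
S = 14,667,400,000 / 647,000,000 = 22.6699 g/kg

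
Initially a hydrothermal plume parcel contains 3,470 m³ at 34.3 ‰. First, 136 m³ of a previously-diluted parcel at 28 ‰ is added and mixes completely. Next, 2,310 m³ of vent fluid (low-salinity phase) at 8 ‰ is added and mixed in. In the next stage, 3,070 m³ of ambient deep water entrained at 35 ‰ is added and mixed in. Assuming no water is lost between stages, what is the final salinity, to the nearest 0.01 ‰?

27.68 ‰

Conserving salt mass:
Initial salt = 3,470×34.3 = 119,021
After stage 1: salt = 119,021 + 136×28 = 122,829; volume = 3,606 m³; S = 34.062 ‰
After stage 2: salt = 122,829 + 2,310×8 = 141,309; volume = 5,916 m³; S = 23.886 ‰
After stage 3: salt = 141,309 + 3,070×35 = 248,759; volume = 8,986 m³
S = 248,759 / 8,986 = 27.683 ‰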